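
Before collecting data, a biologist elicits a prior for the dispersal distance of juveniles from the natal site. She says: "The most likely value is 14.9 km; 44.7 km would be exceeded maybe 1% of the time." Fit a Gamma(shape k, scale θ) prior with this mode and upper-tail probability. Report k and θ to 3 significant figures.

Gamma(k,θ) with k>1 has mode (k−1)θ, so θ = 14.9/(k−1).
Need P(X < 44.7) = 0.99 with θ tied to k this way. Start at k = 2, θ = 14.9: P(X<44.7) ≈ 0.801.
Too low — raise k to concentrate. Iterating converges to k ≈ 4.73.
Then θ = 14.9/(4.73−1) ≈ 3.99.

k ≈ 4.73, θ ≈ 3.99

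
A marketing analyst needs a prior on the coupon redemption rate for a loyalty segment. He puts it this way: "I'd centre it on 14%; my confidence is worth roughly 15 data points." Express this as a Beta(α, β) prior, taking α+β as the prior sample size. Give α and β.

Under the effective-sample-size interpretation, Beta(α, β) has prior mean α/(α+β) and prior sample size α+β.
So α+β = 15 and α/(α+β) = 0.14, giving α = 0.14·15 = 2.1 and β = 15 − 2.1 = 12.9.

α = 2.1, β = 12.9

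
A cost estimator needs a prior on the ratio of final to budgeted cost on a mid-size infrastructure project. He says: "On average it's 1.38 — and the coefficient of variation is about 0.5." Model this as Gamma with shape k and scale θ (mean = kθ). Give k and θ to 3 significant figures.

k ≈ 4, θ ≈ 0.345

For Gamma(k, scale θ): mean = kθ, variance = kθ², so CV = 1/√k.
CV = 0.5, hence k = 1/CV² = 4.
Then θ = mean/k = 1.38/4 = 0.345.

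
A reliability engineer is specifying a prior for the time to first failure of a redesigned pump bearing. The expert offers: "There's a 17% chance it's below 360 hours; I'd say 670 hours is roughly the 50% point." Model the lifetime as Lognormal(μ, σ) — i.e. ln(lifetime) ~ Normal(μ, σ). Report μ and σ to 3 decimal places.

μ ≈ 6.507, σ ≈ 0.651

If T ~ Lognormal(μ,σ) then ln T ~ Normal(μ,σ), so the p-quantile of ln T is μ + z_p·σ.
ln(360) = 5.886 and ln(670) = 6.507; z_{0.17} = -0.9542, z_{0.5} = 0.
σ = (6.507 − 5.886)/(0 − (-0.9542)) = 0.651.
μ = 5.886 − (-0.9542)·0.651 = 6.507.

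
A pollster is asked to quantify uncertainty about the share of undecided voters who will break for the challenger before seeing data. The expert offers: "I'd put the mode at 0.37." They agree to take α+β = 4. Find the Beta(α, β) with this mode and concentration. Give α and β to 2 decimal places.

For α,β > 1 the Beta mode is (α−1)/(α+β−2). With α+β = 4, the mode is (α−1)/2.
Set (α−1)/2 = 0.37 → α = 1 + 0.37·2 = 1.74.
β = 4 − α = 2.26.

α = 1.74, β = 2.26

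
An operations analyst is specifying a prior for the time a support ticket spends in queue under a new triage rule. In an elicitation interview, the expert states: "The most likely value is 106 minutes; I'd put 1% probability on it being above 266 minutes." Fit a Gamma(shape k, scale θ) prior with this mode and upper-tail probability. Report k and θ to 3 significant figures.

Gamma(k,θ) with k>1 has mode (k−1)θ, so θ = 106/(k−1).
Need P(X < 266) = 0.99 with θ tied to k this way. Start at k = 2, θ = 106: P(X<266) ≈ 0.715.
Too low — raise k to concentrate. Iterating converges to k ≈ 6.54.
Then θ = 106/(6.54−1) ≈ 19.1.

k ≈ 6.54, θ ≈ 19.1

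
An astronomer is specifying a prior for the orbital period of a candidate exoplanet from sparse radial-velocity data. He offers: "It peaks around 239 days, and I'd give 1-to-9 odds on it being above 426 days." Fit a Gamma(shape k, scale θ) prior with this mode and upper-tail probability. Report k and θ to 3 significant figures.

Gamma(k,θ) with k>1 has mode (k−1)θ, so θ = 239/(k−1).
Need P(X < 426) = 0.9 with θ tied to k this way. Start at k = 2, θ = 239: P(X<426) ≈ 0.532.
Too low — raise k to concentrate. Iterating converges to k ≈ 6.69.
Then θ = 239/(6.69−1) ≈ 42.

k ≈ 6.69, θ ≈ 42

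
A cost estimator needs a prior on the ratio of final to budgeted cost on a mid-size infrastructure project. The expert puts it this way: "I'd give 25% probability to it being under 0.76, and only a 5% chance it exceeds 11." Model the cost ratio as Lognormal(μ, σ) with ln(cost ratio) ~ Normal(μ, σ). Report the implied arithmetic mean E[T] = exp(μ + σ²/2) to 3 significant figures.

If T ~ Lognormal(μ,σ) then ln T ~ Normal(μ,σ), so the p-quantile of ln T is μ + z_p·σ.
ln(0.76) = -0.2744 and ln(11) = 2.398; z_{0.25} = -0.6745, z_{0.95} = 1.645.
σ = (2.398 − -0.2744)/(1.645 − (-0.6745)) = 1.152.
μ = -0.2744 − (-0.6745)·1.152 = 0.503.
E[T] = exp(μ + σ²/2) = exp(0.503 + 0.6638) = 3.21.

E[T] ≈ 3.21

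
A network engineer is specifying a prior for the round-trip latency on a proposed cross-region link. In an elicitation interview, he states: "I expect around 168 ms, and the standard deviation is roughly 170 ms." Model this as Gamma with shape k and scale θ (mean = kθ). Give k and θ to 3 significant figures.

k ≈ 0.977, θ ≈ 172

For Gamma(k, scale θ): mean = kθ, variance = kθ², so CV = 1/√k.
CV = SD/mean = 170/168 = 1.012, hence k = 1/CV² = 0.977.
Then θ = mean/k = 168/0.977 = 172.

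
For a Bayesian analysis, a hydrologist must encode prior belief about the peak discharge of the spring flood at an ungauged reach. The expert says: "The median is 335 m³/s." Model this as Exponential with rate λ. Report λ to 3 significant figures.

λ ≈ 0.00207

Exponential median = ln 2 / λ, so λ = ln 2 / 335.0 = 0.00207.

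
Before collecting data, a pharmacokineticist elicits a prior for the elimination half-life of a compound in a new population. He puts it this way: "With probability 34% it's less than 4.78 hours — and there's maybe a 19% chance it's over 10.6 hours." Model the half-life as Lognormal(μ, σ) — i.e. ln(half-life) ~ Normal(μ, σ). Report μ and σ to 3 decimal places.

μ ≈ 1.819, σ ≈ 0.617

If T ~ Lognormal(μ,σ) then ln T ~ Normal(μ,σ), so the p-quantile of ln T is μ + z_p·σ.
ln(4.78) = 1.564 and ln(10.6) = 2.361; z_{0.34} = -0.4125, z_{0.81} = 0.8779.
σ = (2.361 − 1.564)/(0.8779 − (-0.4125)) = 0.617.
μ = 1.564 − (-0.4125)·0.617 = 1.819.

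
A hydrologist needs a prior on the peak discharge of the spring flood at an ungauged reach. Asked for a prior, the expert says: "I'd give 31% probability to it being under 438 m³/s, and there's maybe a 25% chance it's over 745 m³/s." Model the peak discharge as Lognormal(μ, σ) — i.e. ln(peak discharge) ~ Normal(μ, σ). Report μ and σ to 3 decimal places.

μ ≈ 6.307, σ ≈ 0.454

If T ~ Lognormal(μ,σ) then ln T ~ Normal(μ,σ), so the p-quantile of ln T is μ + z_p·σ.
ln(438) = 6.082 and ln(745) = 6.613; z_{0.31} = -0.4959, z_{0.75} = 0.6745.
σ = (6.613 − 6.082)/(0.6745 − (-0.4959)) = 0.454.
μ = 6.082 − (-0.4959)·0.454 = 6.307.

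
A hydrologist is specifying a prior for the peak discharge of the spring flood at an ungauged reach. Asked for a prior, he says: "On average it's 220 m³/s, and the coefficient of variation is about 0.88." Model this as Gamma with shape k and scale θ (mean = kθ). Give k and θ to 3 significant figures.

k ≈ 1.29, θ ≈ 170

For Gamma(k, scale θ): mean = kθ, variance = kθ², so CV = 1/√k.
CV = 0.88, hence k = 1/CV² = 1.29.
Then θ = mean/k = 220/1.29 = 170.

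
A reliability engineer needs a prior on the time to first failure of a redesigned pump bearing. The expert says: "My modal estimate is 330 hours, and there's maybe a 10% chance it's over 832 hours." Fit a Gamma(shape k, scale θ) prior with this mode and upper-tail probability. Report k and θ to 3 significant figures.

Gamma(k,θ) with k>1 has mode (k−1)θ, so θ = 330/(k−1).
Need P(X < 832) = 0.9 with θ tied to k this way. Start at k = 2, θ = 330: P(X<832) ≈ 0.717.
Too low — raise k to concentrate. Iterating converges to k ≈ 3.25.
Then θ = 330/(3.25−1) ≈ 147.

k ≈ 3.25, θ ≈ 147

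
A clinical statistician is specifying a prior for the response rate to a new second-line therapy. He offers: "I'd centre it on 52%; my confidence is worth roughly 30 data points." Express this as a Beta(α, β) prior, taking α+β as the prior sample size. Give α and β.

Under the effective-sample-size interpretation, Beta(α, β) has prior mean α/(α+β) and prior sample size α+β.
So α+β = 30 and α/(α+β) = 0.52, giving α = 0.52·30 = 15.6 and β = 30 − 15.6 = 14.4.

α = 15.6, β = 14.4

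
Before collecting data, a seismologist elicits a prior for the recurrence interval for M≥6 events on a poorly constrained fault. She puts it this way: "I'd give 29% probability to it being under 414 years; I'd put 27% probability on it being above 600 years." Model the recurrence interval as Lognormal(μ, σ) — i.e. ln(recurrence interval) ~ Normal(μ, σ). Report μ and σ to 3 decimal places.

If T ~ Lognormal(μ,σ) then ln T ~ Normal(μ,σ), so the p-quantile of ln T is μ + z_p·σ.
ln(414) = 6.026 and ln(600) = 6.397; z_{0.29} = -0.5534, z_{0.73} = 0.6128.
σ = (6.397 − 6.026)/(0.6128 − (-0.5534)) = 0.318.
μ = 6.026 − (-0.5534)·0.318 = 6.202.

μ ≈ 6.202, σ ≈ 0.318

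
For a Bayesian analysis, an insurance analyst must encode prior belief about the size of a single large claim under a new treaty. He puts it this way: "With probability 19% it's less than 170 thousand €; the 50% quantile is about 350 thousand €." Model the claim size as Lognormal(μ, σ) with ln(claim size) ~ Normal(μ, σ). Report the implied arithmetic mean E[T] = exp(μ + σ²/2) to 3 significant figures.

E[T] ≈ 491 thousand €

If T ~ Lognormal(μ,σ) then ln T ~ Normal(μ,σ), so the p-quantile of ln T is μ + z_p·σ.
ln(170) = 5.136 and ln(350) = 5.858; z_{0.19} = -0.8779, z_{0.5} = 0.
σ = (5.858 − 5.136)/(0 − (-0.8779)) = 0.823.
μ = 5.136 − (-0.8779)·0.823 = 5.858.
E[T] = exp(μ + σ²/2) = exp(5.858 + 0.3383) = 491 thousand €.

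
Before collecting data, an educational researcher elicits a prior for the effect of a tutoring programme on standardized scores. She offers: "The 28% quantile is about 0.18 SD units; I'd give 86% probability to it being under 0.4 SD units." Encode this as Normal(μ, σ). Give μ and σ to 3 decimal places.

The p-quantile of Normal(μ,σ) is μ + z_p·σ, with z_{0.28} = -0.5828 and z_{0.86} = 1.08.
Eliminate σ: μ = (z₂·x₁ − z₁·x₂)/(z₂ − z₁) = (1.08·0.18 − (-0.5828)·0.4)/1.663 = 0.257.
Then σ = (x₂ − x₁)/(z₂ − z₁) = (0.4 − 0.18)/1.663 = 0.132.

μ = 0.257, σ = 0.132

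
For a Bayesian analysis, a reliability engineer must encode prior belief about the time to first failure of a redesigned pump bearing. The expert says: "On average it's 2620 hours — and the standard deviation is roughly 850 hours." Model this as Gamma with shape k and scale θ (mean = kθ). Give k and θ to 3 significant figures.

k ≈ 9.5, θ ≈ 276

For Gamma(k, scale θ): mean = kθ, variance = kθ², so CV = 1/√k.
CV = SD/mean = 850/2620 = 0.3244, hence k = 1/CV² = 9.5.
Then θ = mean/k = 2620/9.5 = 276.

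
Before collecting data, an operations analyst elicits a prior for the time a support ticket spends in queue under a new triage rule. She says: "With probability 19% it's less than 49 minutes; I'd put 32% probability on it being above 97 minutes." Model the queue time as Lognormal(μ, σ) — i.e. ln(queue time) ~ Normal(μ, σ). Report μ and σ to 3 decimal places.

μ ≈ 4.337, σ ≈ 0.508

If T ~ Lognormal(μ,σ) then ln T ~ Normal(μ,σ), so the p-quantile of ln T is μ + z_p·σ.
ln(49) = 3.892 and ln(97) = 4.575; z_{0.19} = -0.8779, z_{0.68} = 0.4677.
σ = (4.575 − 3.892)/(0.4677 − (-0.8779)) = 0.508.
μ = 3.892 − (-0.8779)·0.508 = 4.337.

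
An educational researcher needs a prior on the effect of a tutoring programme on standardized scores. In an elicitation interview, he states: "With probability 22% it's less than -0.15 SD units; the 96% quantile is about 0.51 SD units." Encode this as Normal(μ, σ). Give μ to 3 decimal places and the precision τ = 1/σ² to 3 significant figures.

For Normal(μ,σ), the p-quantile is μ + z_p·σ. Here z_{0.22} = -0.7722, z_{0.96} = 1.751.
So -0.15 = μ − 0.7722σ and 0.51 = μ + 1.751σ.
Subtracting: σ = (0.51 − -0.15)/(1.751 − (-0.7722)) = 0.262.
Then μ = -0.15 − (-0.7722)·0.262 = 0.052.
Precision τ = 1/σ² = 1/0.2616² = 14.6.

μ = 0.052, τ = 14.6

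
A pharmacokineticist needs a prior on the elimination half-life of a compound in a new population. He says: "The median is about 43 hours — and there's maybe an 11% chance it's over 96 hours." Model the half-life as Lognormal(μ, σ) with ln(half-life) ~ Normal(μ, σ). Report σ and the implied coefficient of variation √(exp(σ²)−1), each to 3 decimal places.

σ ≈ 0.655, CV ≈ 0.732

If T ~ Lognormal(μ,σ) then ln T ~ Normal(μ,σ), so the p-quantile of ln T is μ + z_p·σ.
ln(43) = 3.761 and ln(96) = 4.564; z_{0.5} = 0, z_{0.89} = 1.227.
σ = (4.564 − 3.761)/(1.227 − (0)) = 0.655.
μ = 3.761 − (0)·0.655 = 3.761.
CV = √(exp(σ²)−1) = √(exp(0.4288)−1) = 0.732.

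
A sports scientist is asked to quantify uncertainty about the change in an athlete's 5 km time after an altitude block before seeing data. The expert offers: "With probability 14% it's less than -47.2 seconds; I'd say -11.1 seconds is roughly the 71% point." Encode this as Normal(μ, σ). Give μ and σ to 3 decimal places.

For Normal(μ,σ), the p-quantile is μ + z_p·σ. Here z_{0.14} = -1.08, z_{0.71} = 0.5534.
So -47.2 = μ − 1.08σ and -11.1 = μ + 0.5534σ.
Subtracting: σ = (-11.1 − -47.2)/(0.5534 − (-1.08)) = 22.097.
Then μ = -47.2 − (-1.08)·22.097 = -23.328.

μ = -23.328, σ = 22.097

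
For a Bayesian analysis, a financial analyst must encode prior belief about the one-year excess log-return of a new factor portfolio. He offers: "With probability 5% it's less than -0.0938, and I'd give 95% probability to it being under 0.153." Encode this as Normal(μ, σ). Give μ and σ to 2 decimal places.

The p-quantile of Normal(μ,σ) is μ + z_p·σ, with z_{0.05} = -1.645 and z_{0.95} = 1.645.
Eliminate σ: μ = (z₂·x₁ − z₁·x₂)/(z₂ − z₁) = (1.645·-0.0938 − (-1.645)·0.153)/3.29 = 0.03.
Then σ = (x₂ − x₁)/(z₂ − z₁) = (0.153 − -0.0938)/3.29 = 0.08.

μ = 0.03, σ = 0.08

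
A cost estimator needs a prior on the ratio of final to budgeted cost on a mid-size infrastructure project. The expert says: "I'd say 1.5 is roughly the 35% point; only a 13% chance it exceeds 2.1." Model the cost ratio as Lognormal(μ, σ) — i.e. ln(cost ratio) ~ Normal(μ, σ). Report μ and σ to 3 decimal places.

μ ≈ 0.491, σ ≈ 0.223

If T ~ Lognormal(μ,σ) then ln T ~ Normal(μ,σ), so the p-quantile of ln T is μ + z_p·σ.
ln(1.5) = 0.4055 and ln(2.1) = 0.7419; z_{0.35} = -0.3853, z_{0.87} = 1.126.
σ = (0.7419 − 0.4055)/(1.126 − (-0.3853)) = 0.223.
μ = 0.4055 − (-0.3853)·0.223 = 0.491.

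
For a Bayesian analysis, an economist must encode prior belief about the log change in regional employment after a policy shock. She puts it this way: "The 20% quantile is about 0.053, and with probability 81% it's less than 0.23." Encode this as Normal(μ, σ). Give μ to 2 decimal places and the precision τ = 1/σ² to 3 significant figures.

For Normal(μ,σ), the p-quantile is μ + z_p·σ. Here z_{0.2} = -0.8416, z_{0.81} = 0.8779.
So 0.053 = μ − 0.8416σ and 0.23 = μ + 0.8779σ.
Subtracting: σ = (0.23 − 0.053)/(0.8779 − (-0.8416)) = 0.10.
Then μ = 0.053 − (-0.8416)·0.10 = 0.14.
Precision τ = 1/σ² = 1/0.1029² = 94.4.

μ = 0.14, τ = 94.4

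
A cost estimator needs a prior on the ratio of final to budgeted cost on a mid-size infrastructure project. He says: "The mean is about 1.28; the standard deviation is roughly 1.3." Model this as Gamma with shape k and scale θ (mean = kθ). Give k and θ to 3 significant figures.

For Gamma(k, scale θ): mean = kθ, variance = kθ², so CV = 1/√k.
CV = SD/mean = 1.3/1.28 = 1.016, hence k = 1/CV² = 0.969.
Then θ = mean/k = 1.28/0.969 = 1.32.

k ≈ 0.969, θ ≈ 1.32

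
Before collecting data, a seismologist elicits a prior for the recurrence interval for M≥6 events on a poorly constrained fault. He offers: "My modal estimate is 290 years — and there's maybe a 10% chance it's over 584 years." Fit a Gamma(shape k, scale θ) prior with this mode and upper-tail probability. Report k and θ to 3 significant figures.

k ≈ 4.91, θ ≈ 74.1

Gamma(k,θ) with k>1 has mode (k−1)θ, so θ = 290/(k−1).
Need P(X < 584) = 0.9 with θ tied to k this way. Start at k = 2, θ = 290: P(X<584) ≈ 0.598.
Too low — raise k to concentrate. Iterating converges to k ≈ 4.91.
Then θ = 290/(4.91−1) ≈ 74.1.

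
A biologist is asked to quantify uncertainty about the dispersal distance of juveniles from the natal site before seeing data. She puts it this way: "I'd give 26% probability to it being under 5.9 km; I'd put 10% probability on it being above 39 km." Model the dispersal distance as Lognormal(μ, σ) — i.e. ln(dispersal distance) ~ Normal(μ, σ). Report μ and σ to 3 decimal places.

μ ≈ 2.406, σ ≈ 0.981

If T ~ Lognormal(μ,σ) then ln T ~ Normal(μ,σ), so the p-quantile of ln T is μ + z_p·σ.
ln(5.9) = 1.775 and ln(39) = 3.664; z_{0.26} = -0.6433, z_{0.9} = 1.282.
σ = (3.664 − 1.775)/(1.282 − (-0.6433)) = 0.981.
μ = 1.775 − (-0.6433)·0.981 = 2.406.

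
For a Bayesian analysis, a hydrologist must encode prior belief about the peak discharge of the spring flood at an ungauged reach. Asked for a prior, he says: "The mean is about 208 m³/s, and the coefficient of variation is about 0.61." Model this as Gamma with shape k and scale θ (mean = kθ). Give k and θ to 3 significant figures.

k ≈ 2.69, θ ≈ 77.4

For Gamma(k, scale θ): mean = kθ, variance = kθ², so CV = 1/√k.
CV = 0.61, hence k = 1/CV² = 2.69.
Then θ = mean/k = 208/2.69 = 77.4.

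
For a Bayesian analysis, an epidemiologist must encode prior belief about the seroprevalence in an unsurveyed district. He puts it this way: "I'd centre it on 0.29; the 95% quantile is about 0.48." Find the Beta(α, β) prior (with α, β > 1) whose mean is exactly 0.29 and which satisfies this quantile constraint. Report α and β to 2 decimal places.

With mean 0.29 fixed, write α = 0.29s, β = 0.71s where s = α+β.
Need P(θ < 0.48) = 0.95 under Beta(0.29s, 0.71s). Normal approximation: (q−m)/√(m(1−m)/s) ≈ z_{0.95} = 1.64, so s ≈ 0.29·0.71·(1.64)²/(0.48−0.29)² = 15.4.
At s = 15.4: P(θ<0.48) ≈ 0.942. Adjusting to match 0.95 gives s ≈ 16.96.
So α = 0.29·16.96 ≈ 4.92, β = 0.71·16.96 ≈ 12.04.

α ≈ 4.92, β ≈ 12.04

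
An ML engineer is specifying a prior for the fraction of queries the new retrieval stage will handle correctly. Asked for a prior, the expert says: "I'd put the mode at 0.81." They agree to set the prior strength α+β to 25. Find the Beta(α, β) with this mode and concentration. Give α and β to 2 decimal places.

For α,β > 1 the Beta mode is (α−1)/(α+β−2). With α+β = 25, the mode is (α−1)/23.
Set (α−1)/23 = 0.81 → α = 1 + 0.81·23 = 19.63.
β = 25 − α = 5.37.

α = 19.63, β = 5.37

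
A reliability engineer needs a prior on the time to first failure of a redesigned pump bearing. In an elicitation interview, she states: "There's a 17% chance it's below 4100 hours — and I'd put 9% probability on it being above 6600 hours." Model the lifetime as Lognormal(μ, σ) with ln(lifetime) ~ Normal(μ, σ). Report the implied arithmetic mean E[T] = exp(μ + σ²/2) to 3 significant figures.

E[T] ≈ 5110 hours

If T ~ Lognormal(μ,σ) then ln T ~ Normal(μ,σ), so the p-quantile of ln T is μ + z_p·σ.
ln(4100) = 8.319 and ln(6600) = 8.795; z_{0.17} = -0.9542, z_{0.91} = 1.341.
σ = (8.795 − 8.319)/(1.341 − (-0.9542)) = 0.207.
μ = 8.319 − (-0.9542)·0.207 = 8.517.
E[T] = exp(μ + σ²/2) = exp(8.517 + 0.0215) = 5110 hours.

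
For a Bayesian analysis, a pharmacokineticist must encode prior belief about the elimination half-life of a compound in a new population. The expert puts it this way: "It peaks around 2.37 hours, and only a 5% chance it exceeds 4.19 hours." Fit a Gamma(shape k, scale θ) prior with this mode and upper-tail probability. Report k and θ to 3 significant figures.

k ≈ 9.59, θ ≈ 0.276

Gamma(k,θ) with k>1 has mode (k−1)θ, so θ = 2.37/(k−1).
Need P(X < 4.19) = 0.95 with θ tied to k this way. Start at k = 2, θ = 2.37: P(X<4.19) ≈ 0.528.
Too low — raise k to concentrate. Iterating converges to k ≈ 9.59.
Then θ = 2.37/(9.59−1) ≈ 0.276.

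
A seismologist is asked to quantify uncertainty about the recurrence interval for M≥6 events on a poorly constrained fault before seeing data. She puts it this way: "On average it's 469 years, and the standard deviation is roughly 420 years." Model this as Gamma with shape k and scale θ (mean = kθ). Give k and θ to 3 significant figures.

For Gamma(k, scale θ): mean = kθ, variance = kθ², so CV = 1/√k.
CV = SD/mean = 420/469 = 0.8955, hence k = 1/CV² = 1.25.
Then θ = mean/k = 469/1.25 = 376.

k ≈ 1.25, θ ≈ 376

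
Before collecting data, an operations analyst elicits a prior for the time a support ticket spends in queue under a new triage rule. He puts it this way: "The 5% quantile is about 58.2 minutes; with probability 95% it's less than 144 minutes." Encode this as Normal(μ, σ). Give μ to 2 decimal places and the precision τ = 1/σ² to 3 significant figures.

The p-quantile of Normal(μ,σ) is μ + z_p·σ, with z_{0.05} = -1.645 and z_{0.95} = 1.645.
Eliminate σ: μ = (z₂·x₁ − z₁·x₂)/(z₂ − z₁) = (1.645·58.2 − (-1.645)·144)/3.29 = 101.10.
Then σ = (x₂ − x₁)/(z₂ − z₁) = (144 − 58.2)/3.29 = 26.08.
Precision τ = 1/σ² = 1/26.08² = 0.00147.

μ = 101.10, τ = 0.00147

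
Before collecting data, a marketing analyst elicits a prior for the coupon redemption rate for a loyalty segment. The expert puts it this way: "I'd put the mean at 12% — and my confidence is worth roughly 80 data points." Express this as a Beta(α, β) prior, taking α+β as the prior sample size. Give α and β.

α = 9.6, β = 70.4

Under the effective-sample-size interpretation, Beta(α, β) has prior mean α/(α+β) and prior sample size α+β.
So α+β = 80 and α/(α+β) = 0.12, giving α = 0.12·80 = 9.6 and β = 80 − 9.6 = 70.4.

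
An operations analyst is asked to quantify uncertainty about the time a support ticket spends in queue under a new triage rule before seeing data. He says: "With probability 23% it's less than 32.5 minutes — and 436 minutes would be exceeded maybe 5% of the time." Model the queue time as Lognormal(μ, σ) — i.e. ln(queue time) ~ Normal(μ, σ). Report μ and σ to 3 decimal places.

If T ~ Lognormal(μ,σ) then ln T ~ Normal(μ,σ), so the p-quantile of ln T is μ + z_p·σ.
ln(32.5) = 3.481 and ln(436) = 6.078; z_{0.23} = -0.7388, z_{0.95} = 1.645.
σ = (6.078 − 3.481)/(1.645 − (-0.7388)) = 1.089.
μ = 3.481 − (-0.7388)·1.089 = 4.286.

μ ≈ 4.286, σ ≈ 1.089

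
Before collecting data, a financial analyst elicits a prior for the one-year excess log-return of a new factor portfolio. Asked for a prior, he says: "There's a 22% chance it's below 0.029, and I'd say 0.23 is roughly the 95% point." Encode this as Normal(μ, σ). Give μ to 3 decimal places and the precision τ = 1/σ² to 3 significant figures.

The p-quantile of Normal(μ,σ) is μ + z_p·σ, with z_{0.22} = -0.7722 and z_{0.95} = 1.645.
Eliminate σ: μ = (z₂·x₁ − z₁·x₂)/(z₂ − z₁) = (1.645·0.029 − (-0.7722)·0.23)/2.417 = 0.093.
Then σ = (x₂ − x₁)/(z₂ − z₁) = (0.23 − 0.029)/2.417 = 0.083.
Precision τ = 1/σ² = 1/0.08316² = 145.

μ = 0.093, τ = 145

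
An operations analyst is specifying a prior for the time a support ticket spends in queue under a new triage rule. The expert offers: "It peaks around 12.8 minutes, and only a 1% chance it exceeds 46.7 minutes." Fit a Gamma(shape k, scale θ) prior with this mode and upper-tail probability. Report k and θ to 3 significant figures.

k ≈ 3.56, θ ≈ 5

Gamma(k,θ) with k>1 has mode (k−1)θ, so θ = 12.8/(k−1).
Need P(X < 46.7) = 0.99 with θ tied to k this way. Start at k = 2, θ = 12.8: P(X<46.7) ≈ 0.879.
Too low — raise k to concentrate. Iterating converges to k ≈ 3.56.
Then θ = 12.8/(3.56−1) ≈ 5.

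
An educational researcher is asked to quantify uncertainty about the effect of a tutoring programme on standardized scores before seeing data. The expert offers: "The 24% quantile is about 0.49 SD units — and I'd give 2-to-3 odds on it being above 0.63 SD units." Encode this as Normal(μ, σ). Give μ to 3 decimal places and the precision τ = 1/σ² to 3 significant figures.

μ = 0.593, τ = 47

The p-quantile of Normal(μ,σ) is μ + z_p·σ, with z_{0.24} = -0.7063 and z_{0.6} = 0.2533.
Eliminate σ: μ = (z₂·x₁ − z₁·x₂)/(z₂ − z₁) = (0.2533·0.49 − (-0.7063)·0.63)/0.9596 = 0.593.
Then σ = (x₂ − x₁)/(z₂ − z₁) = (0.63 − 0.49)/0.9596 = 0.146.
Precision τ = 1/σ² = 1/0.1459² = 47.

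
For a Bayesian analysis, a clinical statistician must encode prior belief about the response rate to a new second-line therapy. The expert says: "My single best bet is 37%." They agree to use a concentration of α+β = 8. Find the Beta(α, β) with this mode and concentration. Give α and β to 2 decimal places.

For α,β > 1 the Beta mode is (α−1)/(α+β−2). With α+β = 8, the mode is (α−1)/6.
Set (α−1)/6 = 0.37 → α = 1 + 0.37·6 = 3.22.
β = 8 − α = 4.78.

α = 3.22, β = 4.78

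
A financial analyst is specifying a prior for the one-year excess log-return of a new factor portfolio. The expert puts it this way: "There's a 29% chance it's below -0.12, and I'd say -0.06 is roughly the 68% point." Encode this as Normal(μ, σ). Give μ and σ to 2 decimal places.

μ = -0.09, σ = 0.06

For Normal(μ,σ), the p-quantile is μ + z_p·σ. Here z_{0.29} = -0.5534, z_{0.68} = 0.4677.
So -0.12 = μ − 0.5534σ and -0.06 = μ + 0.4677σ.
Subtracting: σ = (-0.06 − -0.12)/(0.4677 − (-0.5534)) = 0.06.
Then μ = -0.12 − (-0.5534)·0.06 = -0.09.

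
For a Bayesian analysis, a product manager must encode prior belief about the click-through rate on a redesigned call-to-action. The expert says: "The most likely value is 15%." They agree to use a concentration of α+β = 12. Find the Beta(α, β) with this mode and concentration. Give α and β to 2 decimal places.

α = 2.50, β = 9.50

For α,β > 1 the Beta mode is (α−1)/(α+β−2). With α+β = 12, the mode is (α−1)/10.
Set (α−1)/10 = 0.15 → α = 1 + 0.15·10 = 2.50.
β = 12 − α = 9.50.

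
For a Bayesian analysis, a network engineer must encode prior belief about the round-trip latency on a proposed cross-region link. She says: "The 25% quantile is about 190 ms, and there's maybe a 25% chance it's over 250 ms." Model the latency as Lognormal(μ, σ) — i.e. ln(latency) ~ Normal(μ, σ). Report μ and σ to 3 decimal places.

If T ~ Lognormal(μ,σ) then ln T ~ Normal(μ,σ), so the p-quantile of ln T is μ + z_p·σ.
ln(190) = 5.247 and ln(250) = 5.521; z_{0.25} = -0.6745, z_{0.75} = 0.6745.
σ = (5.521 − 5.247)/(0.6745 − (-0.6745)) = 0.203.
μ = 5.247 − (-0.6745)·0.203 = 5.384.

μ ≈ 5.384, σ ≈ 0.203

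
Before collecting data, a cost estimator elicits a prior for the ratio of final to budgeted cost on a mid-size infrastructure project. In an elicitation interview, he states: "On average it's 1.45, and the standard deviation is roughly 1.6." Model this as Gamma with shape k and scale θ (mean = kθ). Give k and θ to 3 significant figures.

For Gamma(k, scale θ): mean = kθ, variance = kθ², so CV = 1/√k.
CV = SD/mean = 1.6/1.45 = 1.103, hence k = 1/CV² = 0.821.
Then θ = mean/k = 1.45/0.821 = 1.77.

k ≈ 0.821, θ ≈ 1.77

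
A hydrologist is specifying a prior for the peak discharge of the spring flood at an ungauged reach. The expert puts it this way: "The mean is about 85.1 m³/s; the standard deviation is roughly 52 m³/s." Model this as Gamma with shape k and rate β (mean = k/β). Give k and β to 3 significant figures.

k ≈ 2.68, β ≈ 0.0315

For Gamma(k, rate β): mean = k/β, variance = k/β², so CV = 1/√k.
CV = SD/mean = 52/85.1 = 0.611, hence k = 1/CV² = 2.68.
Then β = k/mean = 2.68/85.1 = 0.0315.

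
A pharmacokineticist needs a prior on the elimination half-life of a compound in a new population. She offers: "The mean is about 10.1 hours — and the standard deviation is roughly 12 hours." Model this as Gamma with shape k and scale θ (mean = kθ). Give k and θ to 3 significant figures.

k ≈ 0.708, θ ≈ 14.3

For Gamma(k, scale θ): mean = kθ, variance = kθ², so CV = 1/√k.
CV = SD/mean = 12/10.1 = 1.188, hence k = 1/CV² = 0.708.
Then θ = mean/k = 10.1/0.708 = 14.3.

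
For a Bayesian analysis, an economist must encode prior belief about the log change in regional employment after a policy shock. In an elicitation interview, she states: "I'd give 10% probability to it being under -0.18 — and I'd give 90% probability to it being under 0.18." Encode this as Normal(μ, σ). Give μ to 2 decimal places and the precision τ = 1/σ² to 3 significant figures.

μ = 0.00, τ = 50.7

The p-quantile of Normal(μ,σ) is μ + z_p·σ, with z_{0.1} = -1.282 and z_{0.9} = 1.282.
Eliminate σ: μ = (z₂·x₁ − z₁·x₂)/(z₂ − z₁) = (1.282·-0.18 − (-1.282)·0.18)/2.563 = 0.00.
Then σ = (x₂ − x₁)/(z₂ − z₁) = (0.18 − -0.18)/2.563 = 0.14.
Precision τ = 1/σ² = 1/0.1405² = 50.7.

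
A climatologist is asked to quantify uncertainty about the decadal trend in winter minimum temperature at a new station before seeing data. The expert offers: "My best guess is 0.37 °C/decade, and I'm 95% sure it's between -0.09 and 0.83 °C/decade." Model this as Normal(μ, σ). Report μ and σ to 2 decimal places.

A symmetric 95% interval runs μ ± z·σ with z = 1.96.
Half-width = 0.46, so σ = 0.46/1.96 = 0.23.
μ is the stated best guess, 0.37.

μ = 0.37, σ = 0.23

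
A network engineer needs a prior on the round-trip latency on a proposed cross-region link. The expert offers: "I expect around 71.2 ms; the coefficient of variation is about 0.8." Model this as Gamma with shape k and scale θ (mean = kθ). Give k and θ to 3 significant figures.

For Gamma(k, scale θ): mean = kθ, variance = kθ², so CV = 1/√k.
CV = 0.8, hence k = 1/CV² = 1.56.
Then θ = mean/k = 71.2/1.56 = 45.6.

k ≈ 1.56, θ ≈ 45.6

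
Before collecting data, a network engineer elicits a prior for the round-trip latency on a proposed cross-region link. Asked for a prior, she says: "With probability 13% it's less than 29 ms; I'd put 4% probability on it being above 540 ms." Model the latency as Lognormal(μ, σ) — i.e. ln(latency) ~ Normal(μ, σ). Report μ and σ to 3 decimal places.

μ ≈ 4.512, σ ≈ 1.016

If T ~ Lognormal(μ,σ) then ln T ~ Normal(μ,σ), so the p-quantile of ln T is μ + z_p·σ.
ln(29) = 3.367 and ln(540) = 6.292; z_{0.13} = -1.126, z_{0.96} = 1.751.
σ = (6.292 − 3.367)/(1.751 − (-1.126)) = 1.016.
μ = 3.367 − (-1.126)·1.016 = 4.512.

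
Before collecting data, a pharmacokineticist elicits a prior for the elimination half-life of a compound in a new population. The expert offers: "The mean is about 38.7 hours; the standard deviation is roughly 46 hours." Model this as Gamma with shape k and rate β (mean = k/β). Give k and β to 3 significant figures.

k ≈ 0.708, β ≈ 0.0183

For Gamma(k, rate β): mean = k/β, variance = k/β², so CV = 1/√k.
CV = SD/mean = 46/38.7 = 1.189, hence k = 1/CV² = 0.708.
Then β = k/mean = 0.708/38.7 = 0.0183.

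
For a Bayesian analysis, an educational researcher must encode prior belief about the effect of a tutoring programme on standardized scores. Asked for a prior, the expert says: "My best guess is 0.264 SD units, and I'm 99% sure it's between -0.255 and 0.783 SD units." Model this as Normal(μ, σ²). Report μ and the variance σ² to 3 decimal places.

A symmetric 99% interval runs μ ± z·σ with z = 2.576.
Half-width = 0.519, so σ = 0.519/2.576 = 0.2015 and σ² = 0.041.
μ is the stated best guess, 0.264.

μ = 0.264, σ² = 0.041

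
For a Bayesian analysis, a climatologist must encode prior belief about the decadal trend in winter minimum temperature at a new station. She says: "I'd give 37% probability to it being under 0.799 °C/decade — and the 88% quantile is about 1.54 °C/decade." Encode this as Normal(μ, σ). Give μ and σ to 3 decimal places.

μ = 0.962, σ = 0.492

The p-quantile of Normal(μ,σ) is μ + z_p·σ, with z_{0.37} = -0.3319 and z_{0.88} = 1.175.
Eliminate σ: μ = (z₂·x₁ − z₁·x₂)/(z₂ − z₁) = (1.175·0.799 − (-0.3319)·1.54)/1.507 = 0.962.
Then σ = (x₂ − x₁)/(z₂ − z₁) = (1.54 − 0.799)/1.507 = 0.492.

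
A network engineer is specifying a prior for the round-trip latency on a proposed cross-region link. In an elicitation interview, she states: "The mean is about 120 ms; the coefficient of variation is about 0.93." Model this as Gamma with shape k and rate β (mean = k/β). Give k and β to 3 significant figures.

For Gamma(k, rate β): mean = k/β, variance = k/β², so CV = 1/√k.
CV = 0.93, hence k = 1/CV² = 1.16.
Then β = k/mean = 1.16/120 = 0.00964.

k ≈ 1.16, β ≈ 0.00964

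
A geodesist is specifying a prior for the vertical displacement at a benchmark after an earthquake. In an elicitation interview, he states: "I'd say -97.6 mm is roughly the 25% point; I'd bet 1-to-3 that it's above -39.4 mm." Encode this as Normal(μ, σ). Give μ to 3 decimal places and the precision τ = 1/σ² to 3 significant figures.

The p-quantile of Normal(μ,σ) is μ + z_p·σ, with z_{0.25} = -0.6745 and z_{0.75} = 0.6745.
Eliminate σ: μ = (z₂·x₁ − z₁·x₂)/(z₂ − z₁) = (0.6745·-97.6 − (-0.6745)·-39.4)/1.349 = -68.500.
Then σ = (x₂ − x₁)/(z₂ − z₁) = (-39.4 − -97.6)/1.349 = 43.144.
Precision τ = 1/σ² = 1/43.14² = 0.000537.

μ = -68.500, τ = 0.000537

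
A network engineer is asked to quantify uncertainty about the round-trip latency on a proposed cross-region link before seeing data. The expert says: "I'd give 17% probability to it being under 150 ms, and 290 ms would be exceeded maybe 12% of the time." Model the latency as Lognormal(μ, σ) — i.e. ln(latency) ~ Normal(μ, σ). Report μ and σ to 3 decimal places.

μ ≈ 5.306, σ ≈ 0.310

If T ~ Lognormal(μ,σ) then ln T ~ Normal(μ,σ), so the p-quantile of ln T is μ + z_p·σ.
ln(150) = 5.011 and ln(290) = 5.67; z_{0.17} = -0.9542, z_{0.88} = 1.175.
σ = (5.67 − 5.011)/(1.175 − (-0.9542)) = 0.310.
μ = 5.011 − (-0.9542)·0.310 = 5.306.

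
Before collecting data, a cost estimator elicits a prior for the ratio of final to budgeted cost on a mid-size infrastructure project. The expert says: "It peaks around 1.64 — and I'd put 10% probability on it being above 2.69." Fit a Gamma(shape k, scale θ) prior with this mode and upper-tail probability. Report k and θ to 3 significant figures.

Gamma(k,θ) with k>1 has mode (k−1)θ, so θ = 1.64/(k−1).
Need P(X < 2.69) = 0.9 with θ tied to k this way. Start at k = 2, θ = 1.64: P(X<2.69) ≈ 0.488.
Too low — raise k to concentrate. Iterating converges to k ≈ 8.7.
Then θ = 1.64/(8.7−1) ≈ 0.213.

k ≈ 8.7, θ ≈ 0.213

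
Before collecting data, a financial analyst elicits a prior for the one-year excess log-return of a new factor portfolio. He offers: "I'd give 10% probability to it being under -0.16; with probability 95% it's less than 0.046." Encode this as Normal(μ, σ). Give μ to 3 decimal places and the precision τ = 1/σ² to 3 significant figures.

μ = -0.070, τ = 202

The p-quantile of Normal(μ,σ) is μ + z_p·σ, with z_{0.1} = -1.282 and z_{0.95} = 1.645.
Eliminate σ: μ = (z₂·x₁ − z₁·x₂)/(z₂ − z₁) = (1.645·-0.16 − (-1.282)·0.046)/2.926 = -0.070.
Then σ = (x₂ − x₁)/(z₂ − z₁) = (0.046 − -0.16)/2.926 = 0.070.
Precision τ = 1/σ² = 1/0.07039² = 202.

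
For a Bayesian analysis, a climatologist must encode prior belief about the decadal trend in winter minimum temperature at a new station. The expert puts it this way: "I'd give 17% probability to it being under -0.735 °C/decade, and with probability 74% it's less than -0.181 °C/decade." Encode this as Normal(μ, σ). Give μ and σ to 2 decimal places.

μ = -0.40, σ = 0.35

For Normal(μ,σ), the p-quantile is μ + z_p·σ. Here z_{0.17} = -0.9542, z_{0.74} = 0.6433.
So -0.735 = μ − 0.9542σ and -0.181 = μ + 0.6433σ.
Subtracting: σ = (-0.181 − -0.735)/(0.6433 − (-0.9542)) = 0.35.
Then μ = -0.735 − (-0.9542)·0.35 = -0.40.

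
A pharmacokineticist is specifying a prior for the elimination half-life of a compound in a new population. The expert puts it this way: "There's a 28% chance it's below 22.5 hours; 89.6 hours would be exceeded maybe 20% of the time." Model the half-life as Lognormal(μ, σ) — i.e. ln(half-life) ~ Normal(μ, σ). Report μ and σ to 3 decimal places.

μ ≈ 3.679, σ ≈ 0.970

If T ~ Lognormal(μ,σ) then ln T ~ Normal(μ,σ), so the p-quantile of ln T is μ + z_p·σ.
ln(22.5) = 3.114 and ln(89.6) = 4.495; z_{0.28} = -0.5828, z_{0.8} = 0.8416.
σ = (4.495 − 3.114)/(0.8416 − (-0.5828)) = 0.970.
μ = 3.114 − (-0.5828)·0.970 = 3.679.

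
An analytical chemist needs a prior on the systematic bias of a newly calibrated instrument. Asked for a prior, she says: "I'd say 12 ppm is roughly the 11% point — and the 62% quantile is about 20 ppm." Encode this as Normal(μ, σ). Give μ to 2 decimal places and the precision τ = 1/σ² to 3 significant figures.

μ = 18.40, τ = 0.0367

For Normal(μ,σ), the p-quantile is μ + z_p·σ. Here z_{0.11} = -1.227, z_{0.62} = 0.3055.
So 12 = μ − 1.227σ and 20 = μ + 0.3055σ.
Subtracting: σ = (20 − 12)/(0.3055 − (-1.227)) = 5.22.
Then μ = 12 − (-1.227)·5.22 = 18.40.
Precision τ = 1/σ² = 1/5.222² = 0.0367.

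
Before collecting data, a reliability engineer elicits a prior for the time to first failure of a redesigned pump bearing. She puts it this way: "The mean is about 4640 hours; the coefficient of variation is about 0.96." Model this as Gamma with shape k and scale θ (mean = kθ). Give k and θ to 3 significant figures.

For Gamma(k, scale θ): mean = kθ, variance = kθ², so CV = 1/√k.
CV = 0.96, hence k = 1/CV² = 1.09.
Then θ = mean/k = 4640/1.09 = 4280.

k ≈ 1.09, θ ≈ 4280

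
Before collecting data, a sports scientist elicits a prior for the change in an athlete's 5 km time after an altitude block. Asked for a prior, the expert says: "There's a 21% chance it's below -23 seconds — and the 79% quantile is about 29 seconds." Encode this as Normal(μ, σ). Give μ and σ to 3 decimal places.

For Normal(μ,σ), the p-quantile is μ + z_p·σ. Here z_{0.21} = -0.8064, z_{0.79} = 0.8064.
So -23 = μ − 0.8064σ and 29 = μ + 0.8064σ.
Subtracting: σ = (29 − -23)/(0.8064 − (-0.8064)) = 32.241.
Then μ = -23 − (-0.8064)·32.241 = 3.000.

μ = 3.000, σ = 32.241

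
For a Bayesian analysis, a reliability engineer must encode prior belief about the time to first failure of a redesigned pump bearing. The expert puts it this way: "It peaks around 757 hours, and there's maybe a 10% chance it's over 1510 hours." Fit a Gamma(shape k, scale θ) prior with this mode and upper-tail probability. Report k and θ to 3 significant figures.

k ≈ 5.02, θ ≈ 188

Gamma(k,θ) with k>1 has mode (k−1)θ, so θ = 757/(k−1).
Need P(X < 1510) = 0.9 with θ tied to k this way. Start at k = 2, θ = 757: P(X<1510) ≈ 0.593.
Too low — raise k to concentrate. Iterating converges to k ≈ 5.02.
Then θ = 757/(5.02−1) ≈ 188.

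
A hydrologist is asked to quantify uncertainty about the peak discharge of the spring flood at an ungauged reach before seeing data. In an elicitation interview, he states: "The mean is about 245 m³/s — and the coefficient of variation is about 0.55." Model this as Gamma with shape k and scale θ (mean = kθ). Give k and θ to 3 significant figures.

For Gamma(k, scale θ): mean = kθ, variance = kθ², so CV = 1/√k.
CV = 0.55, hence k = 1/CV² = 3.31.
Then θ = mean/k = 245/3.31 = 74.1.

k ≈ 3.31, θ ≈ 74.1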